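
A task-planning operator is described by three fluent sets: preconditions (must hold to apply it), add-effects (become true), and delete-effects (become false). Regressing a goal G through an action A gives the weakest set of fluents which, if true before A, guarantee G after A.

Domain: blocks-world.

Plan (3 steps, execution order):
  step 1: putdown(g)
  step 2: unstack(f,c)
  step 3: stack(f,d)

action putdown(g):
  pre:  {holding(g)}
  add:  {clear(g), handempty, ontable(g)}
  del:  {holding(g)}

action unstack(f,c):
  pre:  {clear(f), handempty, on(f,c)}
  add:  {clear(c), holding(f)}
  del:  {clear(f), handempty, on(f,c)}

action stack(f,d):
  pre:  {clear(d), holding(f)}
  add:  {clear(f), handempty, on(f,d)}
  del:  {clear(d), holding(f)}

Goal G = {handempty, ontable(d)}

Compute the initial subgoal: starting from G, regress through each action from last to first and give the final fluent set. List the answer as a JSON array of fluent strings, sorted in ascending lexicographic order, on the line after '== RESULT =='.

Regress step by step:
  through step 3 (stack(f,d)): drop {handempty}, keep {ontable(d)}, require {clear(d), holding(f)}
    → {clear(d), holding(f), ontable(d)}
  through step 2 (unstack(f,c)): drop {holding(f)}, keep {clear(d), ontable(d)}, require {clear(f), handempty, on(f,c)}
    → {clear(d), clear(f), handempty, on(f,c), ontable(d)}
  through step 1 (putdown(g)): drop {handempty}, keep {clear(d), clear(f), on(f,c), ontable(d)}, require {holding(g)}
    → {clear(d), clear(f), holding(g), on(f,c), ontable(d)}

== RESULT ==
["clear(d)", "clear(f)", "holding(g)", "on(f,c)", "ontable(d)"]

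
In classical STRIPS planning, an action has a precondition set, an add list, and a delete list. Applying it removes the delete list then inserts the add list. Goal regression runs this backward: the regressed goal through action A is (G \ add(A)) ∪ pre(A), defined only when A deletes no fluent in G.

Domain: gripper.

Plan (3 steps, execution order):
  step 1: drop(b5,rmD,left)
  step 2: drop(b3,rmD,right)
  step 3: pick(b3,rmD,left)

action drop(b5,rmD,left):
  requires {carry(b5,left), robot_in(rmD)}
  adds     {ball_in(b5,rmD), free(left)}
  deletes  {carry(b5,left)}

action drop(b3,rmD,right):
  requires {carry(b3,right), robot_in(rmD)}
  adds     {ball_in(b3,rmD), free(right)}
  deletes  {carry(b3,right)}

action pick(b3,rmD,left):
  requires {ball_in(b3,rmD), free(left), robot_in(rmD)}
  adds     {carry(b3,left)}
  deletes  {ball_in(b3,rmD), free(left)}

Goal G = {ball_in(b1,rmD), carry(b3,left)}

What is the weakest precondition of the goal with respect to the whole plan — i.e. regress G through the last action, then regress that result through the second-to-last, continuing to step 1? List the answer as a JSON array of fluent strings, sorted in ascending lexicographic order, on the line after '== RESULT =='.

Work backward from the goal:
  through step 3 (pick(b3,rmD,left)): drop {carry(b3,left)}, keep {ball_in(b1,rmD)}, require {ball_in(b3,rmD), free(left), robot_in(rmD)}
    → {ball_in(b1,rmD), ball_in(b3,rmD), free(left), robot_in(rmD)}
  through step 2 (drop(b3,rmD,right)): drop {ball_in(b3,rmD)}, keep {ball_in(b1,rmD), free(left), robot_in(rmD)}, require {carry(b3,right), robot_in(rmD)}
    → {ball_in(b1,rmD), carry(b3,right), free(left), robot_in(rmD)}
  through step 1 (drop(b5,rmD,left)): drop {free(left)}, keep {ball_in(b1,rmD), carry(b3,right), robot_in(rmD)}, require {carry(b5,left), robot_in(rmD)}
    → {ball_in(b1,rmD), carry(b3,right), carry(b5,left), robot_in(rmD)}

== RESULT ==
["ball_in(b1,rmD)", "carry(b3,right)", "carry(b5,left)", "robot_in(rmD)"]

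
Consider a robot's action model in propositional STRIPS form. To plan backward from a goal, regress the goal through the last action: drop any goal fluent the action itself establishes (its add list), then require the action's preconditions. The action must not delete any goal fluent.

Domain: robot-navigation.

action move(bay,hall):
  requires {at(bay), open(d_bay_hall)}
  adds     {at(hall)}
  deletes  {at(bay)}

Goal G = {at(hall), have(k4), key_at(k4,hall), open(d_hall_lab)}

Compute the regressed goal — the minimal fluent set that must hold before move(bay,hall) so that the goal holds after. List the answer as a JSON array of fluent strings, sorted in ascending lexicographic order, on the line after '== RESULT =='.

Regress:
  G ∩ del = {}  (empty — regression defined)
  G \ add = {at(hall), have(k4), key_at(k4,hall), open(d_hall_lab)} \ {at(hall)} = {have(k4), key_at(k4,hall), open(d_hall_lab)}
  ∪ pre   = {have(k4), key_at(k4,hall), open(d_hall_lab)} ∪ {at(bay), open(d_bay_hall)}
          = {at(bay), have(k4), key_at(k4,hall), open(d_bay_hall), open(d_hall_lab)}

== RESULT ==
["at(bay)", "have(k4)", "key_at(k4,hall)", "open(d_bay_hall)", "open(d_hall_lab)"]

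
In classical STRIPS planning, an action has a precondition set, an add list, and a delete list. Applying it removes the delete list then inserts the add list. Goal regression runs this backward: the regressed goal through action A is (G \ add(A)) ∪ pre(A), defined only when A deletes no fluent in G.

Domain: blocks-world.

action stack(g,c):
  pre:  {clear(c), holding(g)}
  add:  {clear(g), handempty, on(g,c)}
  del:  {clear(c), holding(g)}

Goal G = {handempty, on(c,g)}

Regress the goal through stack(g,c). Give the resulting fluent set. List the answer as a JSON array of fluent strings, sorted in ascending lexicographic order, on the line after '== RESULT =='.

Compute (G \ add) ∪ pre:
  G ∩ del = {}  (empty — regression defined)
  G \ add = {handempty, on(c,g)} \ {clear(g), handempty, on(g,c)} = {on(c,g)}
  ∪ pre   = {on(c,g)} ∪ {clear(c), holding(g)}
          = {clear(c), holding(g), on(c,g)}

== RESULT ==
["clear(c)", "holding(g)", "on(c,g)"]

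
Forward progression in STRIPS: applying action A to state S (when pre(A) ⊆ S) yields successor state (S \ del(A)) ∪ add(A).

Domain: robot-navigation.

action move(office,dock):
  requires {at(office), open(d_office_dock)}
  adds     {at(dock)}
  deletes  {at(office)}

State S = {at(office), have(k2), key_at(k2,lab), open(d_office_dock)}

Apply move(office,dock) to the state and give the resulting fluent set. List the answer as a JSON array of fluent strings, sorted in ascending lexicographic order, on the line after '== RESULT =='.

Compute (S \ del) ∪ add:
  pre ⊆ S: {at(office), open(d_office_dock)} ⊆ S  — applicable
  S \ del = {have(k2), key_at(k2,lab), open(d_office_dock)}
  ∪ add   = {at(dock), have(k2), key_at(k2,lab), open(d_office_dock)}

== RESULT ==
["at(dock)", "have(k2)", "key_at(k2,lab)", "open(d_office_dock)"]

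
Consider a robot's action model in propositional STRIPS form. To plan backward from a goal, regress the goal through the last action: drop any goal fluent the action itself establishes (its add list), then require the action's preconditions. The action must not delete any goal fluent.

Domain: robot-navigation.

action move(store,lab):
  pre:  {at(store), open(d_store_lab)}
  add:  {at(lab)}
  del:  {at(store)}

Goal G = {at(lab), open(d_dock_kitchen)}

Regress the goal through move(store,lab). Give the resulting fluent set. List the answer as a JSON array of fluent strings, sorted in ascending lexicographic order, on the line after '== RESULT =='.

Regress:
  G ∩ del = {}  (empty — regression defined)
  G \ add = {at(lab), open(d_dock_kitchen)} \ {at(lab)} = {open(d_dock_kitchen)}
  ∪ pre   = {open(d_dock_kitchen)} ∪ {at(store), open(d_store_lab)}
          = {at(store), open(d_dock_kitchen), open(d_store_lab)}

== RESULT ==
["at(store)", "open(d_dock_kitchen)", "open(d_store_lab)"]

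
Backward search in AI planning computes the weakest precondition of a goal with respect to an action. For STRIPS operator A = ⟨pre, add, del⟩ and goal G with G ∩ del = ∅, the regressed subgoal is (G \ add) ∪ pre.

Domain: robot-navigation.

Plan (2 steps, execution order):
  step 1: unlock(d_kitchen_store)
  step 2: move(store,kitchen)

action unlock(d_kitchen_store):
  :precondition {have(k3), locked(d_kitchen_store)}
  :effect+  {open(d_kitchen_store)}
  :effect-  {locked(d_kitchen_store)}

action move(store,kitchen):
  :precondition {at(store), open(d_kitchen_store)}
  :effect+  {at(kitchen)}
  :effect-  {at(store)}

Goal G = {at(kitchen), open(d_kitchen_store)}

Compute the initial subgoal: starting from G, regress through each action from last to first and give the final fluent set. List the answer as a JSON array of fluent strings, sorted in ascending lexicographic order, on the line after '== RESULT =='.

Work backward from the goal:
  through step 2 (move(store,kitchen)): drop {at(kitchen)}, keep {open(d_kitchen_store)}, require {at(store), open(d_kitchen_store)}
    → {at(store), open(d_kitchen_store)}
  through step 1 (unlock(d_kitchen_store)): drop {open(d_kitchen_store)}, keep {at(store)}, require {have(k3), locked(d_kitchen_store)}
    → {at(store), have(k3), locked(d_kitchen_store)}

== RESULT ==
["at(store)", "have(k3)", "locked(d_kitchen_store)"]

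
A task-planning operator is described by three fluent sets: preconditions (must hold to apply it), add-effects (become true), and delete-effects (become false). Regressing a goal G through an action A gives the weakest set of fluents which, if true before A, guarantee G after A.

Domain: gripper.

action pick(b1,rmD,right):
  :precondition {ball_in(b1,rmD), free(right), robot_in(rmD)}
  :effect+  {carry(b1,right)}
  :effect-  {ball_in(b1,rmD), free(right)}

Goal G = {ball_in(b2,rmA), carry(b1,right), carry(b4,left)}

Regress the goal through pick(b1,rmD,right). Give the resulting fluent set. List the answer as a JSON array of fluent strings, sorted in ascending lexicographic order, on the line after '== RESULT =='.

Compute (G \ add) ∪ pre:
  G ∩ del = {}  (empty — regression defined)
  G \ add = {ball_in(b2,rmA), carry(b1,right), carry(b4,left)} \ {carry(b1,right)} = {ball_in(b2,rmA), carry(b4,left)}
  ∪ pre   = {ball_in(b2,rmA), carry(b4,left)} ∪ {ball_in(b1,rmD), free(right), robot_in(rmD)}
          = {ball_in(b1,rmD), ball_in(b2,rmA), carry(b4,left), free(right), robot_in(rmD)}

== RESULT ==
["ball_in(b1,rmD)", "ball_in(b2,rmA)", "carry(b4,left)", "free(right)", "robot_in(rmD)"]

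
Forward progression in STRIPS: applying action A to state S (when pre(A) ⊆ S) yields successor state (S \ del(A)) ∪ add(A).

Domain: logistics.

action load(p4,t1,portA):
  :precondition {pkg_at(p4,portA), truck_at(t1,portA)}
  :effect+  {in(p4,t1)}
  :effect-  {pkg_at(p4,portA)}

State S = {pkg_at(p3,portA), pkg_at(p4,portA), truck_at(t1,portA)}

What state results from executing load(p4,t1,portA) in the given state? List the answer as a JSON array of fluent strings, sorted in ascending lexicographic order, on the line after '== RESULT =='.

Progress:
  pre ⊆ S: {pkg_at(p4,portA), truck_at(t1,portA)} ⊆ S  — applicable
  S \ del = {pkg_at(p3,portA), truck_at(t1,portA)}
  ∪ add   = {in(p4,t1), pkg_at(p3,portA), truck_at(t1,portA)}

== RESULT ==
["in(p4,t1)", "pkg_at(p3,portA)", "truck_at(t1,portA)"]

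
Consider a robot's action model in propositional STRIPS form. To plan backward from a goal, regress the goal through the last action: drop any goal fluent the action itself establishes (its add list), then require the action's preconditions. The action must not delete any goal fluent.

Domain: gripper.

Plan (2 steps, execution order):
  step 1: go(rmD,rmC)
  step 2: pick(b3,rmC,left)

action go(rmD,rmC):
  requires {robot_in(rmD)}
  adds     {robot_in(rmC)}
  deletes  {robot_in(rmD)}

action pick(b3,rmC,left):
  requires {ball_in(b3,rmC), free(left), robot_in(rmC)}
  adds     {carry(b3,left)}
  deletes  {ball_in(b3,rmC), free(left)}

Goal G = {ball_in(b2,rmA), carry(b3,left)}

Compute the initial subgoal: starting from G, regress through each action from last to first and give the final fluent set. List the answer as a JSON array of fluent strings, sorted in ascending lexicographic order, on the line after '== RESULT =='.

Regress step by step:
  through step 2 (pick(b3,rmC,left)): drop {carry(b3,left)}, keep {ball_in(b2,rmA)}, require {ball_in(b3,rmC), free(left), robot_in(rmC)}
    → {ball_in(b2,rmA), ball_in(b3,rmC), free(left), robot_in(rmC)}
  through step 1 (go(rmD,rmC)): drop {robot_in(rmC)}, keep {ball_in(b2,rmA), ball_in(b3,rmC), free(left)}, require {robot_in(rmD)}
    → {ball_in(b2,rmA), ball_in(b3,rmC), free(left), robot_in(rmD)}

== RESULT ==
["ball_in(b2,rmA)", "ball_in(b3,rmC)", "free(left)", "robot_in(rmD)"]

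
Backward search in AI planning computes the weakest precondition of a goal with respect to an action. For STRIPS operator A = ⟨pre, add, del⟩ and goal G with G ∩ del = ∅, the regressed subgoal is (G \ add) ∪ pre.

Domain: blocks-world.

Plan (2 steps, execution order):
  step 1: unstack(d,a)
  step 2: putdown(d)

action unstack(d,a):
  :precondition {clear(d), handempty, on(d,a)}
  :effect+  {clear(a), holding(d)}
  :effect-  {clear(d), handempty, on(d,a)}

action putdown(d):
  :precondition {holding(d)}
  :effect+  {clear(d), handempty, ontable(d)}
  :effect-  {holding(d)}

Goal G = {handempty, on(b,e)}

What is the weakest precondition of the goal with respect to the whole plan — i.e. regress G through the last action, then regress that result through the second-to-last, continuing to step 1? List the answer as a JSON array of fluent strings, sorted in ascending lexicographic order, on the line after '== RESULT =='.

Work backward from the goal:
  through step 2 (putdown(d)): drop {handempty}, keep {on(b,e)}, require {holding(d)}
    → {holding(d), on(b,e)}
  through step 1 (unstack(d,a)): drop {holding(d)}, keep {on(b,e)}, require {clear(d), handempty, on(d,a)}
    → {clear(d), handempty, on(b,e), on(d,a)}

== RESULT ==
["clear(d)", "handempty", "on(b,e)", "on(d,a)"]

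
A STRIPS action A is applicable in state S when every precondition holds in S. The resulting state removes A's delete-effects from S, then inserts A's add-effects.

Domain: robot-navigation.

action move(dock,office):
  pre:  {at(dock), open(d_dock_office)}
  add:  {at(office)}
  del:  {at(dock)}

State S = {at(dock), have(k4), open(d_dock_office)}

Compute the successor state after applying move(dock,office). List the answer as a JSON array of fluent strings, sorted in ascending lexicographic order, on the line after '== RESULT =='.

Compute (S \ del) ∪ add:
  pre ⊆ S: {at(dock), open(d_dock_office)} ⊆ S  — applicable
  S \ del = {have(k4), open(d_dock_office)}
  ∪ add   = {at(office), have(k4), open(d_dock_office)}

== RESULT ==
["at(office)", "have(k4)", "open(d_dock_office)"]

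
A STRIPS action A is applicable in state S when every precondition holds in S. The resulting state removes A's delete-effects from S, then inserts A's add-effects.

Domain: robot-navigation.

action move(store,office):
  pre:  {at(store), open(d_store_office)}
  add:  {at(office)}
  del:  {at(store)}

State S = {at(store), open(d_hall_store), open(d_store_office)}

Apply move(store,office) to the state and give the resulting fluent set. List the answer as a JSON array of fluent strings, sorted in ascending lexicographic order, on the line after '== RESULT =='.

Progress:
  pre ⊆ S: {at(store), open(d_store_office)} ⊆ S  — applicable
  S \ del = {open(d_hall_store), open(d_store_office)}
  ∪ add   = {at(office), open(d_hall_store), open(d_store_office)}

== RESULT ==
["at(office)", "open(d_hall_store)", "open(d_store_office)"]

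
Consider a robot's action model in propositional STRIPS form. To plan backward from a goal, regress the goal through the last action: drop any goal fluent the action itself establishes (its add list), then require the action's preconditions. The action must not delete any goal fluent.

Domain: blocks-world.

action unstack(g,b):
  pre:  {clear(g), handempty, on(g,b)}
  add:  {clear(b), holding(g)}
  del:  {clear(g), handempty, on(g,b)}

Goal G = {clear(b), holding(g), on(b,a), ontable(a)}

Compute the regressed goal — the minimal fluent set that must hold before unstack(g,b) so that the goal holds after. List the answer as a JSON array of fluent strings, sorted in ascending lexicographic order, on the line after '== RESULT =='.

Regress:
  G ∩ del = {}  (empty — regression defined)
  G \ add = {clear(b), holding(g), on(b,a), ontable(a)} \ {clear(b), holding(g)} = {on(b,a), ontable(a)}
  ∪ pre   = {on(b,a), ontable(a)} ∪ {clear(g), handempty, on(g,b)}
          = {clear(g), handempty, on(b,a), on(g,b), ontable(a)}

== RESULT ==
["clear(g)", "handempty", "on(b,a)", "on(g,b)", "ontable(a)"]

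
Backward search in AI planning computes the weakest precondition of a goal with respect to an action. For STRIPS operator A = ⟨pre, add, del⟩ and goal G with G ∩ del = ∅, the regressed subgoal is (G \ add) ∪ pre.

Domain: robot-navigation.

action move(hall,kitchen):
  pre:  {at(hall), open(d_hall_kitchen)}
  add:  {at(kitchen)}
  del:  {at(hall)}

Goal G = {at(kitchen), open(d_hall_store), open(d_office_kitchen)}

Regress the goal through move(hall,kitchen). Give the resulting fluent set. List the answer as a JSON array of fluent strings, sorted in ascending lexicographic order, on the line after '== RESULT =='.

Compute (G \ add) ∪ pre:
  G ∩ del = {}  (empty — regression defined)
  G \ add = {at(kitchen), open(d_hall_store), open(d_office_kitchen)} \ {at(kitchen)} = {open(d_hall_store), open(d_office_kitchen)}
  ∪ pre   = {open(d_hall_store), open(d_office_kitchen)} ∪ {at(hall), open(d_hall_kitchen)}
          = {at(hall), open(d_hall_kitchen), open(d_hall_store), open(d_office_kitchen)}

== RESULT ==
["at(hall)", "open(d_hall_kitchen)", "open(d_hall_store)", "open(d_office_kitchen)"]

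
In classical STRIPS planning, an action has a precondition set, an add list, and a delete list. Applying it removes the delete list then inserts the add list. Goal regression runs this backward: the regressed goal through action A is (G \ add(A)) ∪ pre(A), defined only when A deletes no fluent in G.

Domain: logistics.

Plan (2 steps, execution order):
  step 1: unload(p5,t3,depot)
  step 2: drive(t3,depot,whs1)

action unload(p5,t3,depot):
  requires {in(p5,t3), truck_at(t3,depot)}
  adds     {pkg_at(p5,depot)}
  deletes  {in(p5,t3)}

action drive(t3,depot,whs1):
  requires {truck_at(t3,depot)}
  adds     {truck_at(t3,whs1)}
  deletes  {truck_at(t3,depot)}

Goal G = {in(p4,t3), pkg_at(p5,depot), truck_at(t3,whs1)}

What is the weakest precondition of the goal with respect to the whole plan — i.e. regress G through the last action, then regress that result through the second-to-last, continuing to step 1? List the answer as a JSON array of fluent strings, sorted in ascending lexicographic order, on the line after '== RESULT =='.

Regress step by step:
  through step 2 (drive(t3,depot,whs1)): drop {truck_at(t3,whs1)}, keep {in(p4,t3), pkg_at(p5,depot)}, require {truck_at(t3,depot)}
    → {in(p4,t3), pkg_at(p5,depot), truck_at(t3,depot)}
  through step 1 (unload(p5,t3,depot)): drop {pkg_at(p5,depot)}, keep {in(p4,t3), truck_at(t3,depot)}, require {in(p5,t3), truck_at(t3,depot)}
    → {in(p4,t3), in(p5,t3), truck_at(t3,depot)}

== RESULT ==
["in(p4,t3)", "in(p5,t3)", "truck_at(t3,depot)"]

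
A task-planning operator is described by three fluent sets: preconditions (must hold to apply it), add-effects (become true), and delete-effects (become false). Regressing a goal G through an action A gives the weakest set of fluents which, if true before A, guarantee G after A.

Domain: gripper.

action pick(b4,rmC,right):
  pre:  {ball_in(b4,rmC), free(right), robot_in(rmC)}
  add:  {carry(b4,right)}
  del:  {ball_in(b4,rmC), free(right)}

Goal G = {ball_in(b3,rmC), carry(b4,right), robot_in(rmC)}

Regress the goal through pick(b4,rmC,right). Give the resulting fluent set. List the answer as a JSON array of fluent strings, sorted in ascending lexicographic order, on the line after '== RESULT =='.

Regress:
  G ∩ del = {}  (empty — regression defined)
  G \ add = {ball_in(b3,rmC), carry(b4,right), robot_in(rmC)} \ {carry(b4,right)} = {ball_in(b3,rmC), robot_in(rmC)}
  ∪ pre   = {ball_in(b3,rmC), robot_in(rmC)} ∪ {ball_in(b4,rmC), free(right), robot_in(rmC)}
          = {ball_in(b3,rmC), ball_in(b4,rmC), free(right), robot_in(rmC)}

== RESULT ==
["ball_in(b3,rmC)", "ball_in(b4,rmC)", "free(right)", "robot_in(rmC)"]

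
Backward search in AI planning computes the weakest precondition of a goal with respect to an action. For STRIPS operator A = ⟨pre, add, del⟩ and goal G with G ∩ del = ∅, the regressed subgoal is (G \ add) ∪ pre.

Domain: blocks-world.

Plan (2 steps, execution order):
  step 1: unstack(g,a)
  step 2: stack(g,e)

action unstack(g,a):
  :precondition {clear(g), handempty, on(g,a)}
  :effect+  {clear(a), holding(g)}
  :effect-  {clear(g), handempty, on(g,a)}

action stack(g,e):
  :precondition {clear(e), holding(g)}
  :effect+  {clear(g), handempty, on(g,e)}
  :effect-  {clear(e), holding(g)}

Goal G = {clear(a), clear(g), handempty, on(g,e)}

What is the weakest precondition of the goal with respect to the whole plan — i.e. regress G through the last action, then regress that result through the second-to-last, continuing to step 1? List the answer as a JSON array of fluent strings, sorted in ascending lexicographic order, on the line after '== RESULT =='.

Work backward from the goal:
  through step 2 (stack(g,e)): drop {clear(g), handempty, on(g,e)}, keep {clear(a)}, require {clear(e), holding(g)}
    → {clear(a), clear(e), holding(g)}
  through step 1 (unstack(g,a)): drop {clear(a), holding(g)}, keep {clear(e)}, require {clear(g), handempty, on(g,a)}
    → {clear(e), clear(g), handempty, on(g,a)}

== RESULT ==
["clear(e)", "clear(g)", "handempty", "on(g,a)"]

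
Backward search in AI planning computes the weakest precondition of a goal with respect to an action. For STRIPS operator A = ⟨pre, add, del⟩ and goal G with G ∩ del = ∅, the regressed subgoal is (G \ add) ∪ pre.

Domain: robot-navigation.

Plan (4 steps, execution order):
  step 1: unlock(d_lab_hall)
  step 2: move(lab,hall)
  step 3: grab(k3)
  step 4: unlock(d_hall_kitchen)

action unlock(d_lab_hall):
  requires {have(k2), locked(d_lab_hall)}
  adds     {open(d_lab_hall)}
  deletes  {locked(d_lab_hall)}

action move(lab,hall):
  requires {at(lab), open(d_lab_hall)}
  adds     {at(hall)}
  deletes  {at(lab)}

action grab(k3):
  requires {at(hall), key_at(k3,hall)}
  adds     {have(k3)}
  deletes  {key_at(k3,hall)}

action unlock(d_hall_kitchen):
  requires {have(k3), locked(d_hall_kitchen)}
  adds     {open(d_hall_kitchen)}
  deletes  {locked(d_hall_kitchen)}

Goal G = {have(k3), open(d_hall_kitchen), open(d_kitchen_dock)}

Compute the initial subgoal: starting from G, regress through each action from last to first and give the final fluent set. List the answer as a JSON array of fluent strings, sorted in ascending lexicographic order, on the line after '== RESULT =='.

Work backward from the goal:
  through step 4 (unlock(d_hall_kitchen)): drop {open(d_hall_kitchen)}, keep {have(k3), open(d_kitchen_dock)}, require {have(k3), locked(d_hall_kitchen)}
    → {have(k3), locked(d_hall_kitchen), open(d_kitchen_dock)}
  through step 3 (grab(k3)): drop {have(k3)}, keep {locked(d_hall_kitchen), open(d_kitchen_dock)}, require {at(hall), key_at(k3,hall)}
    → {at(hall), key_at(k3,hall), locked(d_hall_kitchen), open(d_kitchen_dock)}
  through step 2 (move(lab,hall)): drop {at(hall)}, keep {key_at(k3,hall), locked(d_hall_kitchen), open(d_kitchen_dock)}, require {at(lab), open(d_lab_hall)}
    → {at(lab), key_at(k3,hall), locked(d_hall_kitchen), open(d_kitchen_dock), open(d_lab_hall)}
  through step 1 (unlock(d_lab_hall)): drop {open(d_lab_hall)}, keep {at(lab), key_at(k3,hall), locked(d_hall_kitchen), open(d_kitchen_dock)}, require {have(k2), locked(d_lab_hall)}
    → {at(lab), have(k2), key_at(k3,hall), locked(d_hall_kitchen), locked(d_lab_hall), open(d_kitchen_dock)}

== RESULT ==
["at(lab)", "have(k2)", "key_at(k3,hall)", "locked(d_hall_kitchen)", "locked(d_lab_hall)", "open(d_kitchen_dock)"]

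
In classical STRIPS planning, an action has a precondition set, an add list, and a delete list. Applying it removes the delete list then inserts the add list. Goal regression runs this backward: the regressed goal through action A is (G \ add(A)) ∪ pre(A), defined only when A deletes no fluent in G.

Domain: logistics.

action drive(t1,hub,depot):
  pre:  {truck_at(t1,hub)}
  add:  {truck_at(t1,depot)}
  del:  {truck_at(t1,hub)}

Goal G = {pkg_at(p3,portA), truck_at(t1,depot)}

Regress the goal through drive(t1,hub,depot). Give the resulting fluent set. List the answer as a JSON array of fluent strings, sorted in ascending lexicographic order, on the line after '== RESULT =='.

Compute (G \ add) ∪ pre:
  G ∩ del = {}  (empty — regression defined)
  G \ add = {pkg_at(p3,portA), truck_at(t1,depot)} \ {truck_at(t1,depot)} = {pkg_at(p3,portA)}
  ∪ pre   = {pkg_at(p3,portA)} ∪ {truck_at(t1,hub)}
          = {pkg_at(p3,portA), truck_at(t1,hub)}

== RESULT ==
["pkg_at(p3,portA)", "truck_at(t1,hub)"]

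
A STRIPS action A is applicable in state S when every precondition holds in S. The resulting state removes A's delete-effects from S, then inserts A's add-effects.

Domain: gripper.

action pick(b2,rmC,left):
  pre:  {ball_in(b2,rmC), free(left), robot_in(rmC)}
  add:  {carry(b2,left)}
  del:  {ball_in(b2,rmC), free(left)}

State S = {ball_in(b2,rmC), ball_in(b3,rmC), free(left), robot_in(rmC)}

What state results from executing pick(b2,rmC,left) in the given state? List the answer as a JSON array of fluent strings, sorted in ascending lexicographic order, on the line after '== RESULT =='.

Compute (S \ del) ∪ add:
  pre ⊆ S: {ball_in(b2,rmC), free(left), robot_in(rmC)} ⊆ S  — applicable
  S \ del = {ball_in(b3,rmC), robot_in(rmC)}
  ∪ add   = {ball_in(b3,rmC), carry(b2,left), robot_in(rmC)}

== RESULT ==
["ball_in(b3,rmC)", "carry(b2,left)", "robot_in(rmC)"]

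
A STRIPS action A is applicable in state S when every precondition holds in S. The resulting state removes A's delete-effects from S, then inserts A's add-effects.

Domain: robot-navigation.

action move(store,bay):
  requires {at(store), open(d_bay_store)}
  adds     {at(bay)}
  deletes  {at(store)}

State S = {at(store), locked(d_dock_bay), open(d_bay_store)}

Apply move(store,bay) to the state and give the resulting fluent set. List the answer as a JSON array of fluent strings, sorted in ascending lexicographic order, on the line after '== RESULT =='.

Progress:
  pre ⊆ S: {at(store), open(d_bay_store)} ⊆ S  — applicable
  S \ del = {locked(d_dock_bay), open(d_bay_store)}
  ∪ add   = {at(bay), locked(d_dock_bay), open(d_bay_store)}

== RESULT ==
["at(bay)", "locked(d_dock_bay)", "open(d_bay_store)"]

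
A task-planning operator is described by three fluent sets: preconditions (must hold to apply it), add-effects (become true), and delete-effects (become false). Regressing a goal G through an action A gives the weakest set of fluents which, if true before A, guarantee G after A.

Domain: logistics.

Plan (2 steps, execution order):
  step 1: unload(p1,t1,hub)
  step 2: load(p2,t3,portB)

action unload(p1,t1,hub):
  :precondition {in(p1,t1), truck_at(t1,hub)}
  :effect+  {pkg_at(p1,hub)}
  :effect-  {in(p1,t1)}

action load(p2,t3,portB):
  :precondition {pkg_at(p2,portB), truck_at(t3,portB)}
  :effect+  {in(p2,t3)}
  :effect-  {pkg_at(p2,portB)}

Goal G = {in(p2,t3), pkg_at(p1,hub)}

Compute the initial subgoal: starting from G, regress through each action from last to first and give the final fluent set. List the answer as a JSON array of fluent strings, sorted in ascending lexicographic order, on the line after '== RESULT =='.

Regress step by step:
  through step 2 (load(p2,t3,portB)): drop {in(p2,t3)}, keep {pkg_at(p1,hub)}, require {pkg_at(p2,portB), truck_at(t3,portB)}
    → {pkg_at(p1,hub), pkg_at(p2,portB), truck_at(t3,portB)}
  through step 1 (unload(p1,t1,hub)): drop {pkg_at(p1,hub)}, keep {pkg_at(p2,portB), truck_at(t3,portB)}, require {in(p1,t1), truck_at(t1,hub)}
    → {in(p1,t1), pkg_at(p2,portB), truck_at(t1,hub), truck_at(t3,portB)}

== RESULT ==
["in(p1,t1)", "pkg_at(p2,portB)", "truck_at(t1,hub)", "truck_at(t3,portB)"]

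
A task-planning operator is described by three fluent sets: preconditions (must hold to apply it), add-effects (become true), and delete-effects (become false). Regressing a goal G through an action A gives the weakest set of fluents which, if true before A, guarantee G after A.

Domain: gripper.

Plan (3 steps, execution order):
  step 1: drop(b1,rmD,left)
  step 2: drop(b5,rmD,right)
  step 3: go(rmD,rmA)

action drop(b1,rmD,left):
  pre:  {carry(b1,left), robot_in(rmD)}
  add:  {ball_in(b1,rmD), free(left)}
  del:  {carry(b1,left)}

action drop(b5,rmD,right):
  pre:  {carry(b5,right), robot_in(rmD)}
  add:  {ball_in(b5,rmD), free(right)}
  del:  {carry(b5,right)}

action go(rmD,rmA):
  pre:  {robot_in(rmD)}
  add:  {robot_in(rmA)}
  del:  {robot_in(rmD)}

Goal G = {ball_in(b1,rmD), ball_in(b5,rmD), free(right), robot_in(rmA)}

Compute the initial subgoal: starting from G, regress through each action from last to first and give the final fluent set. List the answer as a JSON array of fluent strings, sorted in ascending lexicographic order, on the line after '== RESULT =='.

Regress step by step:
  through step 3 (go(rmD,rmA)): drop {robot_in(rmA)}, keep {ball_in(b1,rmD), ball_in(b5,rmD), free(right)}, require {robot_in(rmD)}
    → {ball_in(b1,rmD), ball_in(b5,rmD), free(right), robot_in(rmD)}
  through step 2 (drop(b5,rmD,right)): drop {ball_in(b5,rmD), free(right)}, keep {ball_in(b1,rmD), robot_in(rmD)}, require {carry(b5,right), robot_in(rmD)}
    → {ball_in(b1,rmD), carry(b5,right), robot_in(rmD)}
  through step 1 (drop(b1,rmD,left)): drop {ball_in(b1,rmD)}, keep {carry(b5,right), robot_in(rmD)}, require {carry(b1,left), robot_in(rmD)}
    → {carry(b1,left), carry(b5,right), robot_in(rmD)}

== RESULT ==
["carry(b1,left)", "carry(b5,right)", "robot_in(rmD)"]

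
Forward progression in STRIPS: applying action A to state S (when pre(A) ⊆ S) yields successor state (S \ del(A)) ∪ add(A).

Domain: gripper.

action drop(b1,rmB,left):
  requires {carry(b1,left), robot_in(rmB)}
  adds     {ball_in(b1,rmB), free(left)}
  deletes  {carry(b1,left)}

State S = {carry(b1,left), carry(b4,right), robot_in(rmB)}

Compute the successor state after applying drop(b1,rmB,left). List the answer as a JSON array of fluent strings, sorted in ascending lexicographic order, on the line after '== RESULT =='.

Progress:
  pre ⊆ S: {carry(b1,left), robot_in(rmB)} ⊆ S  — applicable
  S \ del = {carry(b4,right), robot_in(rmB)}
  ∪ add   = {ball_in(b1,rmB), carry(b4,right), free(left), robot_in(rmB)}

== RESULT ==
["ball_in(b1,rmB)", "carry(b4,right)", "free(left)", "robot_in(rmB)"]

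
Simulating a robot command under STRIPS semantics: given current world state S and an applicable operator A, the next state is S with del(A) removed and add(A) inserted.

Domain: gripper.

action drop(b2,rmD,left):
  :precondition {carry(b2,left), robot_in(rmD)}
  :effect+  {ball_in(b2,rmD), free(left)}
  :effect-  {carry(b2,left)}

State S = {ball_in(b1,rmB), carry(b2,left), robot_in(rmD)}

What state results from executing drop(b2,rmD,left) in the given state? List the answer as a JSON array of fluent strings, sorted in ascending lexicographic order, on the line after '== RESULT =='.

Progress:
  pre ⊆ S: {carry(b2,left), robot_in(rmD)} ⊆ S  — applicable
  S \ del = {ball_in(b1,rmB), robot_in(rmD)}
  ∪ add   = {ball_in(b1,rmB), ball_in(b2,rmD), free(left), robot_in(rmD)}

== RESULT ==
["ball_in(b1,rmB)", "ball_in(b2,rmD)", "free(left)", "robot_in(rmD)"]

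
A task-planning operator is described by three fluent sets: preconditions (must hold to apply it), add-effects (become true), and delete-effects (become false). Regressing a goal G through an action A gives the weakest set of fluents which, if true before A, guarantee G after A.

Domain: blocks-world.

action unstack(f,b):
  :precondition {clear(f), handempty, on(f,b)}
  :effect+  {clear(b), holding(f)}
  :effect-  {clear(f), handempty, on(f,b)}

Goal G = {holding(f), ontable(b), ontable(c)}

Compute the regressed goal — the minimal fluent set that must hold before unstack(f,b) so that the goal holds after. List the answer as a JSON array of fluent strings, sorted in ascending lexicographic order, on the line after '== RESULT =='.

Regress:
  G ∩ del = {}  (empty — regression defined)
  G \ add = {holding(f), ontable(b), ontable(c)} \ {clear(b), holding(f)} = {ontable(b), ontable(c)}
  ∪ pre   = {ontable(b), ontable(c)} ∪ {clear(f), handempty, on(f,b)}
          = {clear(f), handempty, on(f,b), ontable(b), ontable(c)}

== RESULT ==
["clear(f)", "handempty", "on(f,b)", "ontable(b)", "ontable(c)"]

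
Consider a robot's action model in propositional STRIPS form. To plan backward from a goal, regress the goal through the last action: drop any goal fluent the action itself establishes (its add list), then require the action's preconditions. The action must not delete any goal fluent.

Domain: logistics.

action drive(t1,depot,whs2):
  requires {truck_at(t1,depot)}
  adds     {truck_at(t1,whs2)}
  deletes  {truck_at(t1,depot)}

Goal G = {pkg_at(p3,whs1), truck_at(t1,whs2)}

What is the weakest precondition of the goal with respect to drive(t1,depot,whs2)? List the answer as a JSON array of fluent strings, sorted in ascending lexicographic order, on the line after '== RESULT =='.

Regress:
  G ∩ del = {}  (empty — regression defined)
  G \ add = {pkg_at(p3,whs1), truck_at(t1,whs2)} \ {truck_at(t1,whs2)} = {pkg_at(p3,whs1)}
  ∪ pre   = {pkg_at(p3,whs1)} ∪ {truck_at(t1,depot)}
          = {pkg_at(p3,whs1), truck_at(t1,depot)}

== RESULT ==
["pkg_at(p3,whs1)", "truck_at(t1,depot)"]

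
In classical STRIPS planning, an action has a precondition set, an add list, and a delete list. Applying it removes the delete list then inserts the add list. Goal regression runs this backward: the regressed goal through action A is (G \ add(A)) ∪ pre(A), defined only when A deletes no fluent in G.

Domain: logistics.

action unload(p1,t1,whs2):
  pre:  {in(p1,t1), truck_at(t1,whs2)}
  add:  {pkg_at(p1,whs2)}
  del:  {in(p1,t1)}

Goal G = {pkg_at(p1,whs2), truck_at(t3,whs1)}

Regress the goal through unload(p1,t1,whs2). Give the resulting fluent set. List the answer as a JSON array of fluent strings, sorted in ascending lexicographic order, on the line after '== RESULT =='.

Regress:
  G ∩ del = {}  (empty — regression defined)
  G \ add = {pkg_at(p1,whs2), truck_at(t3,whs1)} \ {pkg_at(p1,whs2)} = {truck_at(t3,whs1)}
  ∪ pre   = {truck_at(t3,whs1)} ∪ {in(p1,t1), truck_at(t1,whs2)}
          = {in(p1,t1), truck_at(t1,whs2), truck_at(t3,whs1)}

== RESULT ==
["in(p1,t1)", "truck_at(t1,whs2)", "truck_at(t3,whs1)"]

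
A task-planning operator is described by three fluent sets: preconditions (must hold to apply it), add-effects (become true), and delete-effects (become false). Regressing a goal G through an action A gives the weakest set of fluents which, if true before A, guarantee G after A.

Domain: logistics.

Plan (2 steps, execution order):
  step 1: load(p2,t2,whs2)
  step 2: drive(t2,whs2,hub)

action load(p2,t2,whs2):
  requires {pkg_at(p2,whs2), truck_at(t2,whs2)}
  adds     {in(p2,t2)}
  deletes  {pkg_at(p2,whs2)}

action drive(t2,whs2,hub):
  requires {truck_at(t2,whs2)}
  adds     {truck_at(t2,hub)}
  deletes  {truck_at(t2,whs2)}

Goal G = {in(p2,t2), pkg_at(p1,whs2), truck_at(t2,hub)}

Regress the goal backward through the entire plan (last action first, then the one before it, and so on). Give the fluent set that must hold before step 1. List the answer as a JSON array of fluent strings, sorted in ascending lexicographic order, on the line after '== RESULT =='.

Work backward from the goal:
  through step 2 (drive(t2,whs2,hub)): drop {truck_at(t2,hub)}, keep {in(p2,t2), pkg_at(p1,whs2)}, require {truck_at(t2,whs2)}
    → {in(p2,t2), pkg_at(p1,whs2), truck_at(t2,whs2)}
  through step 1 (load(p2,t2,whs2)): drop {in(p2,t2)}, keep {pkg_at(p1,whs2), truck_at(t2,whs2)}, require {pkg_at(p2,whs2), truck_at(t2,whs2)}
    → {pkg_at(p1,whs2), pkg_at(p2,whs2), truck_at(t2,whs2)}

== RESULT ==
["pkg_at(p1,whs2)", "pkg_at(p2,whs2)", "truck_at(t2,whs2)"]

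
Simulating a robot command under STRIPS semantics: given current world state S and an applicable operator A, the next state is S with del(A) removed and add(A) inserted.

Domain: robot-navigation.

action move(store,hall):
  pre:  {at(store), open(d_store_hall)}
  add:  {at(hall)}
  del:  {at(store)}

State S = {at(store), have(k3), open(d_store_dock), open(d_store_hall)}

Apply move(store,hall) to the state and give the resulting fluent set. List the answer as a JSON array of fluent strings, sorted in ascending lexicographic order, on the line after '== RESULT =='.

Compute (S \ del) ∪ add:
  pre ⊆ S: {at(store), open(d_store_hall)} ⊆ S  — applicable
  S \ del = {have(k3), open(d_store_dock), open(d_store_hall)}
  ∪ add   = {at(hall), have(k3), open(d_store_dock), open(d_store_hall)}

== RESULT ==
["at(hall)", "have(k3)", "open(d_store_dock)", "open(d_store_hall)"]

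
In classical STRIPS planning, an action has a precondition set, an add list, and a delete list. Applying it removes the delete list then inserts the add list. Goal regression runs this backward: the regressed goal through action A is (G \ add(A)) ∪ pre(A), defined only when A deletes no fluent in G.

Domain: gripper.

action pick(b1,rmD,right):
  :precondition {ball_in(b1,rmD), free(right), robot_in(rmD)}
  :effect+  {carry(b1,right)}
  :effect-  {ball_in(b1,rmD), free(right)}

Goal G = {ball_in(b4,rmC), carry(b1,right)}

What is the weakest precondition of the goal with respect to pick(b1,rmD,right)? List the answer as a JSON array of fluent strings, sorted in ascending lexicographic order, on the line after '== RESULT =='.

Compute (G \ add) ∪ pre:
  G ∩ del = {}  (empty — regression defined)
  G \ add = {ball_in(b4,rmC), carry(b1,right)} \ {carry(b1,right)} = {ball_in(b4,rmC)}
  ∪ pre   = {ball_in(b4,rmC)} ∪ {ball_in(b1,rmD), free(right), robot_in(rmD)}
          = {ball_in(b1,rmD), ball_in(b4,rmC), free(right), robot_in(rmD)}

== RESULT ==
["ball_in(b1,rmD)", "ball_in(b4,rmC)", "free(right)", "robot_in(rmD)"]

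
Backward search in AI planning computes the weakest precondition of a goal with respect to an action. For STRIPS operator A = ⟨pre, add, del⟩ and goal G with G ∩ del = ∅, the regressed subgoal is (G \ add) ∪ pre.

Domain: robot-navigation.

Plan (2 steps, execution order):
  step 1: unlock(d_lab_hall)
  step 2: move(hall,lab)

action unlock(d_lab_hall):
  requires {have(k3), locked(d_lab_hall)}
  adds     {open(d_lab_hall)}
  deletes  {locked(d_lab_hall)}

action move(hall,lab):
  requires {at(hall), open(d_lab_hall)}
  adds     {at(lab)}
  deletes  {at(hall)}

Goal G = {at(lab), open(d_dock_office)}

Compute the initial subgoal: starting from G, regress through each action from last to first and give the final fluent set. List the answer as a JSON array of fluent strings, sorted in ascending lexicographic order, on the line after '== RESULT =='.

Work backward from the goal:
  through step 2 (move(hall,lab)): drop {at(lab)}, keep {open(d_dock_office)}, require {at(hall), open(d_lab_hall)}
    → {at(hall), open(d_dock_office), open(d_lab_hall)}
  through step 1 (unlock(d_lab_hall)): drop {open(d_lab_hall)}, keep {at(hall), open(d_dock_office)}, require {have(k3), locked(d_lab_hall)}
    → {at(hall), have(k3), locked(d_lab_hall), open(d_dock_office)}

== RESULT ==
["at(hall)", "have(k3)", "locked(d_lab_hall)", "open(d_dock_office)"]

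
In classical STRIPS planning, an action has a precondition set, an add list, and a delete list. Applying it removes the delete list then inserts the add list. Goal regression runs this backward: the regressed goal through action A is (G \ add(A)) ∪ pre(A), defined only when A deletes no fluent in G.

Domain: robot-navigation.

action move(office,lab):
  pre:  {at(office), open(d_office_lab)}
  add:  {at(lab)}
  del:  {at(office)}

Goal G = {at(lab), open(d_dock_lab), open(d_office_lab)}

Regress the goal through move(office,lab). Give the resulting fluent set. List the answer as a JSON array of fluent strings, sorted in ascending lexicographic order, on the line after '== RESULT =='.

Regress:
  G ∩ del = {}  (empty — regression defined)
  G \ add = {at(lab), open(d_dock_lab), open(d_office_lab)} \ {at(lab)} = {open(d_dock_lab), open(d_office_lab)}
  ∪ pre   = {open(d_dock_lab), open(d_office_lab)} ∪ {at(office), open(d_office_lab)}
          = {at(office), open(d_dock_lab), open(d_office_lab)}

== RESULT ==
["at(office)", "open(d_dock_lab)", "open(d_office_lab)"]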